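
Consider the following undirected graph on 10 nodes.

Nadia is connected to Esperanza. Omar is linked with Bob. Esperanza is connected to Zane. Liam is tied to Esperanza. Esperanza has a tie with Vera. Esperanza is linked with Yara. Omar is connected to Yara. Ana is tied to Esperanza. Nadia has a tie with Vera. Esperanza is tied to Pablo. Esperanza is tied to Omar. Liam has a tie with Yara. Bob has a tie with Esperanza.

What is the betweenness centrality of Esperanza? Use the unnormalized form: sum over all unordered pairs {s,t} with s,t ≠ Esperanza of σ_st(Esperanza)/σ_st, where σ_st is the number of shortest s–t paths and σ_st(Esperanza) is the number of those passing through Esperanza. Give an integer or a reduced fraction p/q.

31

Pairs whose geodesics pass through Esperanza — Pablo–Ana: 1; Pablo–Vera: 1; Pablo–Yara: 1; Pablo–Bob: 1; Pablo–Zane: 1; Pablo–Liam: 1; Pablo–Omar: 1; Pablo–Nadia: 1; Ana–Vera: 1; Ana–Yara: 1; Ana–Bob: 1; Ana–Zane: 1; Ana–Liam: 1; Ana–Omar: 1 … (+18 more pairs).
All other pairs contribute 0.
Summing the contributions gives betweenness(Esperanza) = 31.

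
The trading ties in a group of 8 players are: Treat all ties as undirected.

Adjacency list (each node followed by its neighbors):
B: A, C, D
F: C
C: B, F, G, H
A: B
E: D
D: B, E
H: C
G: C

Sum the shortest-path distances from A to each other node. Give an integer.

Distances from A: B:1, C:2, D:2, E:3, F:3, G:3, H:3.
Sum = 1 + 2 + 2 + 3 + 3 + 3 + 3 = 17.

17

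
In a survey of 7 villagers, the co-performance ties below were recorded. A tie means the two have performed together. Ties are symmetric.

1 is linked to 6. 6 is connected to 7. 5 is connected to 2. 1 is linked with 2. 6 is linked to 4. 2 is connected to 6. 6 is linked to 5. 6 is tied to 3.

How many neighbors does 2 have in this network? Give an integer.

2 is directly tied to 1, 5, and 6. That is 3 neighbors, so the degree of 2 is 3.

3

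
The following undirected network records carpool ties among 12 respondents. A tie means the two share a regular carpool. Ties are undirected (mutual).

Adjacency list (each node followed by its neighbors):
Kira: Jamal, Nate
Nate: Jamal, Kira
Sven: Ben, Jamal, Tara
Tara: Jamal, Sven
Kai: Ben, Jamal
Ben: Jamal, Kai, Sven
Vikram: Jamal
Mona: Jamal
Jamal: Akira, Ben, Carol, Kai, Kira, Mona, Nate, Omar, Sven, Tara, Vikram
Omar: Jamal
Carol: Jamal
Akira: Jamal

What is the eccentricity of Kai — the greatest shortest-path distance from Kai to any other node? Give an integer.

Distances from Kai: Akira:2, Ben:1, Carol:2, Jamal:1, Kira:2, Mona:2, Nate:2, Omar:2, Sven:2, Tara:2, Vikram:2.
The largest is 2 (to Akira, Carol, Sven, Tara, Nate, Kira, Mona, Omar, and Vikram), so the eccentricity of Kai is 2.

2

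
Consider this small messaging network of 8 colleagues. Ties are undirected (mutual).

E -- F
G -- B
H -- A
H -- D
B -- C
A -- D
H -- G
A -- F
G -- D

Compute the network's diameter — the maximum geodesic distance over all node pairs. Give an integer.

Eccentricity of each node (its greatest distance to any other): A:4, B:5, C:6, D:3, E:6, F:5, G:4, H:3.
The maximum eccentricity is 6, realized for instance by the pair C–E via C – B – G – H – A – F – E. So the diameter is 6.

6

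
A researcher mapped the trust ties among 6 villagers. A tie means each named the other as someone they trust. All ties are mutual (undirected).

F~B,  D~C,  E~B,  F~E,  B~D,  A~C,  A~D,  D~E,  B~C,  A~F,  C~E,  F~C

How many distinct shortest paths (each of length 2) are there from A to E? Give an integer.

The shortest distance is 2. The length-2 paths are: A–C–E; A–D–E; A–F–E.
That gives 3 distinct shortest paths.

3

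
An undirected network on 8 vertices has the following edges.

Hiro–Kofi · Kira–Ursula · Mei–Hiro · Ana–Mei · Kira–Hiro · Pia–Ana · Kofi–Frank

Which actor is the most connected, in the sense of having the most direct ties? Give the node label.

Degrees — Ana:2, Frank:1, Hiro:3, Kira:2, Kofi:2, Mei:2, Pia:1, Ursula:1.
The maximum is 3, attained only by Hiro.

Hiro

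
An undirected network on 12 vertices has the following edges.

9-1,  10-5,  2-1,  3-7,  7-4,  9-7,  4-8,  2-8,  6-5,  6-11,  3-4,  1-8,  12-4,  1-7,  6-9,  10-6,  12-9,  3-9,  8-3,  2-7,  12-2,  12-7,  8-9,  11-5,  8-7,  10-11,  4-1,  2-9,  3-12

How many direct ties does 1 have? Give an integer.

5

1 is directly tied to 2, 4, 7, 8, and 9. That is 5 neighbors, so the degree of 1 is 5.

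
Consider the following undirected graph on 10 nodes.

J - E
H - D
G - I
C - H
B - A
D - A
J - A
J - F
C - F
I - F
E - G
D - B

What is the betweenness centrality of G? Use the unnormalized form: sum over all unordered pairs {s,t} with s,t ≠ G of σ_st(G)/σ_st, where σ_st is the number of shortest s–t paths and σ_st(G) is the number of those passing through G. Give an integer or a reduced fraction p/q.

Pairs whose geodesics pass through G — E–I: 1.
All other pairs contribute 0.
Summing the contributions gives betweenness(G) = 1.

1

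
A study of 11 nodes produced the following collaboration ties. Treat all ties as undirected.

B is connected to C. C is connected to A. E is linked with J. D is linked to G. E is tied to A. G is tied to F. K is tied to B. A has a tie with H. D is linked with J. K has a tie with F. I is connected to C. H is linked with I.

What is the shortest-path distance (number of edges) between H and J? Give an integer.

3

One shortest route is H – A – E – J, which uses 3 edges, and at distance 2 from H we only reach {C, E}, which does not include J. So d(H,J) = 3.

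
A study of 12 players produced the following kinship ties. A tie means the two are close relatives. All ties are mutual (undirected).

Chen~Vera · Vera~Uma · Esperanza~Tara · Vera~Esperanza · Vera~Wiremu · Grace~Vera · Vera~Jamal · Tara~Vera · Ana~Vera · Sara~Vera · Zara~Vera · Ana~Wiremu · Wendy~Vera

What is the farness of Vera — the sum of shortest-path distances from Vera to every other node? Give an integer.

11

Distances from Vera: Ana:1, Chen:1, Esperanza:1, Grace:1, Jamal:1, Sara:1, Tara:1, Uma:1, Wendy:1, Wiremu:1, Zara:1.
Sum = 1 + 1 + 1 + 1 + 1 + 1 + 1 + 1 + 1 + 1 + 1 = 11.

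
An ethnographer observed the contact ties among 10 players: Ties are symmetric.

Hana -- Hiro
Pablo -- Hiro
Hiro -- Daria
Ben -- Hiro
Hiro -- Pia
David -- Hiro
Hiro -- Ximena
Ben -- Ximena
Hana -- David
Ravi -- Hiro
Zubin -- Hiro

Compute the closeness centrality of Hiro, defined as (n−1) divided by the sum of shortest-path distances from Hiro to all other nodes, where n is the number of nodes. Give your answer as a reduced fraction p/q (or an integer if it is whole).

Distances from Hiro: Ben:1, Daria:1, David:1, Hana:1, Pablo:1, Pia:1, Ravi:1, Ximena:1, Zubin:1. Sum = 9.
n = 10, so closeness = 9/9 = 1.

1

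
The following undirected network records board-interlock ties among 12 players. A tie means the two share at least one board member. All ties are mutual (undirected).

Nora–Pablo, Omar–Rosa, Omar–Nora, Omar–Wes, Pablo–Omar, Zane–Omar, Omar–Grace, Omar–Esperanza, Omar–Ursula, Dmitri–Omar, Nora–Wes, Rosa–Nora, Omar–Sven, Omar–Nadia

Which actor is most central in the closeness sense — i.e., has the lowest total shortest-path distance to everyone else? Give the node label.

Farness (sum of distances to all others) for each node — Dmitri:21, Esperanza:21, Grace:21, Nadia:21, Nora:18, Omar:11, Pablo:20, Rosa:20, Sven:21, Ursula:21, Wes:20, Zane:21.
The smallest farness is 11, for Omar, so Omar has the highest closeness.

Omar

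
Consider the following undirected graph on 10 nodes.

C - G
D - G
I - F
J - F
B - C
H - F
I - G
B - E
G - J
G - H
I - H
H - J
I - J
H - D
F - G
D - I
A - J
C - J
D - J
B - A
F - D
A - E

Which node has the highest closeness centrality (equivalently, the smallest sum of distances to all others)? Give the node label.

Farness (sum of distances to all others) for each node — A:15, B:19, C:15, D:15, E:21, F:15, G:13, H:15, I:15, J:11.
The smallest farness is 11, for J, so J has the highest closeness.

J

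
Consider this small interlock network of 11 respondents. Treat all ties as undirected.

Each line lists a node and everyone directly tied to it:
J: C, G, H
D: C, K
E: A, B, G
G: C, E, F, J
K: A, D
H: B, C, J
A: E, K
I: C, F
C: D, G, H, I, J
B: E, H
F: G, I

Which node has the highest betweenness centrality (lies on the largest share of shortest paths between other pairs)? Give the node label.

C

Unnormalized betweenness of each node: A:10/3, B:2, C:33/2, D:6, E:10, F:4/3, G:12, H:4, I:5/3, J:5/6, K:7/3.
C has the largest value, 33/2, making it the main broker — the node through which the most shortest paths run.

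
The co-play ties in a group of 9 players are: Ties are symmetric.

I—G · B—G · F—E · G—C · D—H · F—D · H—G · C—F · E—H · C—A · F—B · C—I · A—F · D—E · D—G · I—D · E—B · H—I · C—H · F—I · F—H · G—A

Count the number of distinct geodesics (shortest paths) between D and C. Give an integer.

4

The shortest distance is 2. The length-2 paths are: D–H–C; D–I–C; D–F–C; D–G–C.
That gives 4 distinct shortest paths.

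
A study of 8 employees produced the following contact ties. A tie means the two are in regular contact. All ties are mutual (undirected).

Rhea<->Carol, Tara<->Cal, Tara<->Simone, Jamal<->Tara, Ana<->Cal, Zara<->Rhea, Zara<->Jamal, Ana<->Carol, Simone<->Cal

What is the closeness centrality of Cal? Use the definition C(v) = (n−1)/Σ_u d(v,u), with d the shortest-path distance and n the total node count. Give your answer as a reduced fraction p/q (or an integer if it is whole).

Distances from Cal: Ana:1, Carol:2, Jamal:2, Rhea:3, Simone:1, Tara:1, Zara:3. Sum = 13.
n = 8, so closeness = 7/13.

7/13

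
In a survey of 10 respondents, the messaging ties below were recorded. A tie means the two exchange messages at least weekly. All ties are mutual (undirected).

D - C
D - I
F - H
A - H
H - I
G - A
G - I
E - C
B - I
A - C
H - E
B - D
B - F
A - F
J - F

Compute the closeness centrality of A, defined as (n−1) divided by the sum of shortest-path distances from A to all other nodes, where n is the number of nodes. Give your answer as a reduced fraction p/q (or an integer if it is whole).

Distances from A: B:2, C:1, D:2, E:2, F:1, G:1, H:1, I:2, J:2. Sum = 14.
n = 10, so closeness = 9/14.

9/14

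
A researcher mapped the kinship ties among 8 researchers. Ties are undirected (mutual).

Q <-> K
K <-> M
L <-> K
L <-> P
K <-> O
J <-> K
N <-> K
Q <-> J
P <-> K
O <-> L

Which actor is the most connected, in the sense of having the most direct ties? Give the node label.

K

Degrees — J:2, K:7, L:3, M:1, N:1, O:2, P:2, Q:2.
The maximum is 7, attained only by K.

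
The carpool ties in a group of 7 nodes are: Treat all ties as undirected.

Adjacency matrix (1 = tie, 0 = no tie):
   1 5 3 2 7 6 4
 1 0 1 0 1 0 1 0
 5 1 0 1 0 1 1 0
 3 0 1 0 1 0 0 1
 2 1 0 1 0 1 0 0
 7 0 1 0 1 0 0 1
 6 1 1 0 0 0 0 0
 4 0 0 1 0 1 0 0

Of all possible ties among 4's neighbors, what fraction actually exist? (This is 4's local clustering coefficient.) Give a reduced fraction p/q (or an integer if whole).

0

4's neighbors: 3 and 7 (k = 2).
Possible neighbor pairs: C(2,2) = 1. Edges among them: none → e = 0.
Clustering(4) = 0/1.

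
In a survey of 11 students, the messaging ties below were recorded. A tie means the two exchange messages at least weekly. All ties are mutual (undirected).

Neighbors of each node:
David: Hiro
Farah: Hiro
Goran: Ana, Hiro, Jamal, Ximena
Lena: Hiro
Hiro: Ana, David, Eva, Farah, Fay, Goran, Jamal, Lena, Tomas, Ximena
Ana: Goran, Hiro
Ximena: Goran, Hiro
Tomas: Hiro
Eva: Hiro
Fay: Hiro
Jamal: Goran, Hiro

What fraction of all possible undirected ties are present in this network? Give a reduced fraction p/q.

13/55

There are 13 edges and 11 nodes, so the maximum possible is C(11,2) = 55.
Density = 13/55.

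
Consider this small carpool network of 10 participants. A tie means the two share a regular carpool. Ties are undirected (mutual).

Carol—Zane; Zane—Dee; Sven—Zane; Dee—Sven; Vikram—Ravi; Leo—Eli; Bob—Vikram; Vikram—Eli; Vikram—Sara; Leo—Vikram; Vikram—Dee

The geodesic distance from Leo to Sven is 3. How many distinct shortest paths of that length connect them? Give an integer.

1

The shortest distance is 3, and the only length-3 path is Leo–Vikram–Dee–Sven. So there is exactly 1 shortest path.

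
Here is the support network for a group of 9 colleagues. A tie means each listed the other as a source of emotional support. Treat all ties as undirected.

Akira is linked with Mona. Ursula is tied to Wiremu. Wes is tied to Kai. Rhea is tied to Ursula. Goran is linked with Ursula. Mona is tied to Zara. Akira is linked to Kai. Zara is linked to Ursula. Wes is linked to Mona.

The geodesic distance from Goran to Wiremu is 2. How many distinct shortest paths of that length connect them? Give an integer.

1

The shortest distance is 2, and the only length-2 path is Goran–Ursula–Wiremu. So there is exactly 1 shortest path.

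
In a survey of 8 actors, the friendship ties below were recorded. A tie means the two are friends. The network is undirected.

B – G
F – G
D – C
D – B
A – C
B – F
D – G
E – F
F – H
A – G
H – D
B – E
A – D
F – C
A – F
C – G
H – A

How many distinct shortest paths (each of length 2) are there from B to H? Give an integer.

2

The shortest distance is 2. The length-2 paths are: B–F–H; B–D–H.
That gives 2 distinct shortest paths.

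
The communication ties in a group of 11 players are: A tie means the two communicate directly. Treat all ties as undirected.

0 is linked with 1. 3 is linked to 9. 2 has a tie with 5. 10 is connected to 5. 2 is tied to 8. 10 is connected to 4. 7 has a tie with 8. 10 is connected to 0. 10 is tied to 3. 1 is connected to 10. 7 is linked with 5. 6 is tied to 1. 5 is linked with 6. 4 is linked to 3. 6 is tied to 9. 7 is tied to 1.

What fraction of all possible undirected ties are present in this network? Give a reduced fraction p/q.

16/55

There are 16 edges and 11 nodes, so the maximum possible is C(11,2) = 55.
Density = 16/55.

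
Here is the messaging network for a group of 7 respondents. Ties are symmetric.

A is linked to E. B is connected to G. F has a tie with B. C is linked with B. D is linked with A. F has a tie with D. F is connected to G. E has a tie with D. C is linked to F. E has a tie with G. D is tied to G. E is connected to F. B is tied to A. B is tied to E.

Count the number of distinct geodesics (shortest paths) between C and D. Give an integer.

1

The shortest distance is 2, and the only length-2 path is C–F–D. So there is exactly 1 shortest path.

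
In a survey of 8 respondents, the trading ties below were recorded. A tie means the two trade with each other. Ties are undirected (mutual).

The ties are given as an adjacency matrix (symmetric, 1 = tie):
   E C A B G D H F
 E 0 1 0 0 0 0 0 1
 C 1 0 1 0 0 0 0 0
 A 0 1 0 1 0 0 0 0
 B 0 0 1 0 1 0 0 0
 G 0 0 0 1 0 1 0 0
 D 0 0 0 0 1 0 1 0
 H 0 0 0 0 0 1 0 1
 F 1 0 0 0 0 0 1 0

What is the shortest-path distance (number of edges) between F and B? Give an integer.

One shortest route is F – E – C – A – B, which uses 4 edges, and at distance 3 from F we only reach {A, G}, which does not include B. So d(F,B) = 4.

4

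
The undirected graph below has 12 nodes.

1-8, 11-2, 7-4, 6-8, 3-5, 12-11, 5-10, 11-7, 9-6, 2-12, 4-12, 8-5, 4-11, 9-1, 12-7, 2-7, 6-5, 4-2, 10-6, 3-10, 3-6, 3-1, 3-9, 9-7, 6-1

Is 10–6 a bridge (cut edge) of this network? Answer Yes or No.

No

Even without that edge, 10 still reaches 6 via 10 – 3 – 6, so the network stays connected. Not a bridge.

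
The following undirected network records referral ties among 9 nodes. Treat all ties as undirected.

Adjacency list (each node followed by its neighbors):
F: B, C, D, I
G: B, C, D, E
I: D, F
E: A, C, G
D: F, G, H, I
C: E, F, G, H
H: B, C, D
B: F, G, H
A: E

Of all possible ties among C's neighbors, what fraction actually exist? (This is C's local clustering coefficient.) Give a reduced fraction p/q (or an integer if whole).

1/6

C's neighbors: E, F, G, and H (k = 4).
Possible neighbor pairs: C(4,2) = 6. Edges among them: E–G → e = 1.
Clustering(C) = 1/6.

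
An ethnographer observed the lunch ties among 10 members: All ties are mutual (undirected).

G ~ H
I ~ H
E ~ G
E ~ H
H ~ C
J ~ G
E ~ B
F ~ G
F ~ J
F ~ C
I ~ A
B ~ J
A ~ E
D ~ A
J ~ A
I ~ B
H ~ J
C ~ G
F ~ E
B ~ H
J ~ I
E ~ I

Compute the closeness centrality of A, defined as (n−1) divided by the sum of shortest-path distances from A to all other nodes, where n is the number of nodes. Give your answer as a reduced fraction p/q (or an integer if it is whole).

Distances from A: B:2, C:3, D:1, E:1, F:2, G:2, H:2, I:1, J:1. Sum = 15.
n = 10, so closeness = 9/15 = 3/5.

3/5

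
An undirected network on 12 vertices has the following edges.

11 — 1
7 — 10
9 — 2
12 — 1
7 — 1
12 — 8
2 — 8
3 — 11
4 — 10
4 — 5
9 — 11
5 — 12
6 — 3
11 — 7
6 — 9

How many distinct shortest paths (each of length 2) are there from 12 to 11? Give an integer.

The shortest distance is 2, and the only length-2 path is 12–1–11. So there is exactly 1 shortest path.

1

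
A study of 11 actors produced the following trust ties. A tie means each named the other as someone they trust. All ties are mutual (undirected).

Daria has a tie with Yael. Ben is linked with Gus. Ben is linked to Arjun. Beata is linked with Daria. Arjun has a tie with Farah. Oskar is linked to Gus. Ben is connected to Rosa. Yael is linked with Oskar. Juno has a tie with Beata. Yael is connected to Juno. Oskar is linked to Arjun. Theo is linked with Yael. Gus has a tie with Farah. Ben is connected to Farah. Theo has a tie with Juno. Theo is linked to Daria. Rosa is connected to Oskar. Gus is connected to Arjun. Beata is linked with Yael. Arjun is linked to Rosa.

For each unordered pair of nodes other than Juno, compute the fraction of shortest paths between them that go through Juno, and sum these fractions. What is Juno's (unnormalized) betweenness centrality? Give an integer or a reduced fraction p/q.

1/3

Pairs whose geodesics pass through Juno — Beata–Theo: 1/3.
All other pairs contribute 0.
Summing the contributions gives betweenness(Juno) = 1/3.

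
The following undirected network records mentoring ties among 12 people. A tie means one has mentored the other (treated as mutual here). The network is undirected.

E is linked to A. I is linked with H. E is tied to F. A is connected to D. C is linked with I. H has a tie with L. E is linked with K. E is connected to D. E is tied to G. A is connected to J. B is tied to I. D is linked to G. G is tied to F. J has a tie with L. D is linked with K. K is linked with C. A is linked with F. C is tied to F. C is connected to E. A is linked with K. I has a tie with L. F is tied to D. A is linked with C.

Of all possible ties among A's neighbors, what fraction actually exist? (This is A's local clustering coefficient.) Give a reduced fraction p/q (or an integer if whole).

8/15

A's neighbors: C, D, E, F, J, and K (k = 6).
Possible neighbor pairs: C(6,2) = 15. Edges among them: C–E, C–F, C–K, D–E, D–F, D–K, E–F, E–K → e = 8.
Clustering(A) = 8/15.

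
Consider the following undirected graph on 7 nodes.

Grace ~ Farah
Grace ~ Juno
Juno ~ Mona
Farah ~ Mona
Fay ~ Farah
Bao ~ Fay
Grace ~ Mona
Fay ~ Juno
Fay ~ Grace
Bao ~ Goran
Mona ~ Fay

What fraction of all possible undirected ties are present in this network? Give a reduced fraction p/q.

11/21

There are 11 edges and 7 nodes, so the maximum possible is C(7,2) = 21.
Density = 11/21.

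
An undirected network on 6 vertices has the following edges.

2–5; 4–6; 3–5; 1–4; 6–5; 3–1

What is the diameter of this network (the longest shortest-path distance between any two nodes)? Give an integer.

Eccentricity of each node (its greatest distance to any other): 1:3, 2:3, 3:2, 4:3, 5:2, 6:2.
The maximum eccentricity is 3, realized for instance by the pair 4–2 via 4 – 6 – 5 – 2. So the diameter is 3.

3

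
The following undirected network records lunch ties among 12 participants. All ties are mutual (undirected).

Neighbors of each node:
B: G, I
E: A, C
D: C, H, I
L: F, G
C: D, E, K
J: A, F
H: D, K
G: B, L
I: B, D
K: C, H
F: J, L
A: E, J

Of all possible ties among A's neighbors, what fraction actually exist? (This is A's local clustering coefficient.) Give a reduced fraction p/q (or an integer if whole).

0

A's neighbors: E and J (k = 2).
Possible neighbor pairs: C(2,2) = 1. Edges among them: none → e = 0.
Clustering(A) = 0/1.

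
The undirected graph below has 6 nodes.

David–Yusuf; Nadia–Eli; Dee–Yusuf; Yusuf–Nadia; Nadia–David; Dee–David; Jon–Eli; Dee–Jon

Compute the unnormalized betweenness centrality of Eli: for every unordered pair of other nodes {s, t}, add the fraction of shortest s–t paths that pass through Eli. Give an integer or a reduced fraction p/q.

Pairs whose geodesics pass through Eli — Nadia–Jon: 1.
All other pairs contribute 0.
Summing the contributions gives betweenness(Eli) = 1.

1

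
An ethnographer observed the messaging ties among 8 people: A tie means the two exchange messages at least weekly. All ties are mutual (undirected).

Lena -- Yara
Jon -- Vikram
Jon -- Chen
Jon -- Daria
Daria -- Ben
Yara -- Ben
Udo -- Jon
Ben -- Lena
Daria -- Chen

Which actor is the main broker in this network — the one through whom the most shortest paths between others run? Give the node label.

Unnormalized betweenness of each node: Ben:10, Chen:0, Daria:12, Jon:11, Lena:0, Udo:0, Vikram:0, Yara:0.
Daria has the largest value, 12, making it the main broker — the node through which the most shortest paths run.

Daria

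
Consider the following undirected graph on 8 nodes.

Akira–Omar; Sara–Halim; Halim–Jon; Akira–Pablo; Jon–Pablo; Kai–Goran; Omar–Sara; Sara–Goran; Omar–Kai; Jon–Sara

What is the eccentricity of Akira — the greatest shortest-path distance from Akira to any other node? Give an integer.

3

Distances from Akira: Goran:3, Halim:3, Jon:2, Kai:2, Omar:1, Pablo:1, Sara:2.
The largest is 3 (to Halim and Goran), so the eccentricity of Akira is 3.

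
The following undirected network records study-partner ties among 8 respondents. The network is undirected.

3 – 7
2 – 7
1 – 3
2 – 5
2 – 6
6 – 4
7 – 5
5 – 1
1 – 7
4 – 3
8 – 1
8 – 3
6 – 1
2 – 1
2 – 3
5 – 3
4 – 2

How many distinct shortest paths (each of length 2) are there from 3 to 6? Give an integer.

The shortest distance is 2. The length-2 paths are: 3–1–6; 3–2–6; 3–4–6.
That gives 3 distinct shortest paths.

3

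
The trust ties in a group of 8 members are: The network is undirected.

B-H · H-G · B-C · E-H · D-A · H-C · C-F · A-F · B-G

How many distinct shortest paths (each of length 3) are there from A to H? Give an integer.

The shortest distance is 3, and the only length-3 path is A–F–C–H. So there is exactly 1 shortest path.

1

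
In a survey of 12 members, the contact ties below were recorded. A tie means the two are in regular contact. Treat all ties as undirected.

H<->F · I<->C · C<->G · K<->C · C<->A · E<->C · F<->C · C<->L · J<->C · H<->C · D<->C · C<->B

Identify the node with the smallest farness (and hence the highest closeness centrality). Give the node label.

Farness (sum of distances to all others) for each node — A:21, B:21, C:11, D:21, E:21, F:20, G:21, H:20, I:21, J:21, K:21, L:21.
The smallest farness is 11, for C, so C has the highest closeness.

C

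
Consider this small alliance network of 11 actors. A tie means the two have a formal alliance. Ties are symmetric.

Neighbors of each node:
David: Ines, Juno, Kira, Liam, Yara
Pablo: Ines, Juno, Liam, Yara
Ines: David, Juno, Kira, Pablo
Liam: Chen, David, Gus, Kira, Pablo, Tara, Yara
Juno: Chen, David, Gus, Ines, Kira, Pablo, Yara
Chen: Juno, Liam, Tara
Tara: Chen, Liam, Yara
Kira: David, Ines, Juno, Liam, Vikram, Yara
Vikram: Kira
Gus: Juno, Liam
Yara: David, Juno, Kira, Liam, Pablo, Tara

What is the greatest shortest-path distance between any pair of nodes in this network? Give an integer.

Eccentricity of each node (its greatest distance to any other): Chen:3, David:2, Gus:3, Ines:3, Juno:2, Kira:2, Liam:2, Pablo:3, Tara:3, Vikram:3, Yara:2.
The maximum eccentricity is 3, realized for instance by the pair Chen–Vikram via Chen – Liam – Kira – Vikram. So the diameter is 3.

3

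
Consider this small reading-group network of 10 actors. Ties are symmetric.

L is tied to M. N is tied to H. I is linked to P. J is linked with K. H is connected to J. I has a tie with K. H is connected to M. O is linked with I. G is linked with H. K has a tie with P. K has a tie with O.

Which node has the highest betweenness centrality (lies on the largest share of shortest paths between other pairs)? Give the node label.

H

Unnormalized betweenness of each node: G:0, H:25, I:1/2, J:20, K:37/2, L:0, M:8, N:0, O:0, P:0.
H has the largest value, 25, making it the main broker — the node through which the most shortest paths run.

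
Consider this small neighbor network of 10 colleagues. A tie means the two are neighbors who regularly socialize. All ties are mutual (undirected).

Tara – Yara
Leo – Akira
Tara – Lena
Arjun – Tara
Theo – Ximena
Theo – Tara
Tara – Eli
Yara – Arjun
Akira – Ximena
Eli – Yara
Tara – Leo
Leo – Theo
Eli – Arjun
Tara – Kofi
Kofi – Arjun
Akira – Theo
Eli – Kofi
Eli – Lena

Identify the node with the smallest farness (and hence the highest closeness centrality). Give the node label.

Farness (sum of distances to all others) for each node — Akira:20, Arjun:16, Eli:15, Kofi:17, Lena:18, Leo:15, Tara:11, Theo:14, Ximena:21, Yara:17.
The smallest farness is 11, for Tara, so Tara has the highest closeness.

Tara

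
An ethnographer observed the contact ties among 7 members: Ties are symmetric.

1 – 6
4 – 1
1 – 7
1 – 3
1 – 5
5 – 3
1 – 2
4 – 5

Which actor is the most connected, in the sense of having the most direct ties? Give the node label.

1

Degrees — 1:6, 2:1, 3:2, 4:2, 5:3, 6:1, 7:1.
The maximum is 6, attained only by 1.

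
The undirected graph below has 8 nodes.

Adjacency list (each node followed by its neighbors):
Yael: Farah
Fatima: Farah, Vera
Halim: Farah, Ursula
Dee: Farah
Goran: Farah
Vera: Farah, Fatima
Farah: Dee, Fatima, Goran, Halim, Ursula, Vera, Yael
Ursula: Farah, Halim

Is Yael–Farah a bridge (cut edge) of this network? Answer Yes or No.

Yes

Without the Yael–Farah edge there is no alternate route between Yael and Farah, so the network disconnects. It is a bridge.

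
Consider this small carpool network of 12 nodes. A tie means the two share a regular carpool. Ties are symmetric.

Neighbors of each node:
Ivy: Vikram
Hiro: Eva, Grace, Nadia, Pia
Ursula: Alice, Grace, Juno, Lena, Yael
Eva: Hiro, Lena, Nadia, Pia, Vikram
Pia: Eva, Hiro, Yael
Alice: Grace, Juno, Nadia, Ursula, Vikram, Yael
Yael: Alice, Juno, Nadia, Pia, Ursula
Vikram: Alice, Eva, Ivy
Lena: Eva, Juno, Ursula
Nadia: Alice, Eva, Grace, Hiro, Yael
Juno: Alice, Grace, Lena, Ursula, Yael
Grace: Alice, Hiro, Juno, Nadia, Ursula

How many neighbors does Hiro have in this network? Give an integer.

4

Hiro is directly tied to Eva, Grace, Nadia, and Pia. That is 4 neighbors, so the degree of Hiro is 4.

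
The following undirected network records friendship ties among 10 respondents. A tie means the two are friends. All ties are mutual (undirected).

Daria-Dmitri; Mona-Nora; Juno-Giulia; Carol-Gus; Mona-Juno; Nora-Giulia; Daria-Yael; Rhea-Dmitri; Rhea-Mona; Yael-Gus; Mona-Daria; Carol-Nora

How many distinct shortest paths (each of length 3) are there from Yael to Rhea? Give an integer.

2

The shortest distance is 3. The length-3 paths are: Yael–Daria–Mona–Rhea; Yael–Daria–Dmitri–Rhea.
That gives 2 distinct shortest paths.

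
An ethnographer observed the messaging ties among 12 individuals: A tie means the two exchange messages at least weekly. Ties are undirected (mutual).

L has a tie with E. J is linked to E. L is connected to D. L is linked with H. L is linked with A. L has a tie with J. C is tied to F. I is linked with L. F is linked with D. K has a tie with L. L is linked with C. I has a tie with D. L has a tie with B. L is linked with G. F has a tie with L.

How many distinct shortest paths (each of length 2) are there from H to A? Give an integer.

The shortest distance is 2, and the only length-2 path is H–L–A. So there is exactly 1 shortest path.

1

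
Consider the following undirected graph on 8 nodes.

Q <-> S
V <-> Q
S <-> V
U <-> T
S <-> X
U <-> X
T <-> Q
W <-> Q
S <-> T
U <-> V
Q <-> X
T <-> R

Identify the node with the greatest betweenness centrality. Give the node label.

Q

Unnormalized betweenness of each node: Q:23/3, R:0, S:5/3, T:7, U:5/3, V:1, W:0, X:1.
Q has the largest value, 23/3, making it the main broker — the node through which the most shortest paths run.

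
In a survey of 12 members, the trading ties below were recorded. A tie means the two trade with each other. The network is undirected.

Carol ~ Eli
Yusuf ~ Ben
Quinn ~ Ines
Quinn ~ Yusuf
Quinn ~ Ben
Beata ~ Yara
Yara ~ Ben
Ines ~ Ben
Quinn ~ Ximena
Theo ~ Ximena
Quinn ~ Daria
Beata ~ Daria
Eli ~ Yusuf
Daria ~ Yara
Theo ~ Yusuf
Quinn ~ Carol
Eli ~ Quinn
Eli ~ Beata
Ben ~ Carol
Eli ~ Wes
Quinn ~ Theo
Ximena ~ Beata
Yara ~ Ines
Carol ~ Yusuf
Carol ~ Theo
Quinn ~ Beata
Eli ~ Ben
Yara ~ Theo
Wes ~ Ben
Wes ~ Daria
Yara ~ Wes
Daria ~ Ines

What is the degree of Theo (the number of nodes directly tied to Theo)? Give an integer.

Theo is directly tied to Carol, Quinn, Ximena, Yara, and Yusuf. That is 5 neighbors, so the degree of Theo is 5.

5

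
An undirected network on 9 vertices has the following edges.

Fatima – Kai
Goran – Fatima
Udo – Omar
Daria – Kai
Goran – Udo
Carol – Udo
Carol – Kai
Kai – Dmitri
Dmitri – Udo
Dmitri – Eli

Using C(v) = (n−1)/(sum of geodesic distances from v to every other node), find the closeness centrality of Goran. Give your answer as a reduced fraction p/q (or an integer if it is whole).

Distances from Goran: Carol:2, Daria:3, Dmitri:2, Eli:3, Fatima:1, Kai:2, Omar:2, Udo:1. Sum = 16.
n = 9, so closeness = 8/16 = 1/2.

1/2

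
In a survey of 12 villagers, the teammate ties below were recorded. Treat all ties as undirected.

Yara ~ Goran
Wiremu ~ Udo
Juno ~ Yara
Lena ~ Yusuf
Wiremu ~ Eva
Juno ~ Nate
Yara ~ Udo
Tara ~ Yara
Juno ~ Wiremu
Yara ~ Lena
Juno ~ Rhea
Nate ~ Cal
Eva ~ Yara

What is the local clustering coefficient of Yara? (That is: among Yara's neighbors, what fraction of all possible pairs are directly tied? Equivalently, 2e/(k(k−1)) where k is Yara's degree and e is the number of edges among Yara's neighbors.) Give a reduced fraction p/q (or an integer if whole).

0

Yara's neighbors: Eva, Goran, Juno, Lena, Tara, and Udo (k = 6).
Possible neighbor pairs: C(6,2) = 15. Edges among them: none → e = 0.
Clustering(Yara) = 0/15 = 0.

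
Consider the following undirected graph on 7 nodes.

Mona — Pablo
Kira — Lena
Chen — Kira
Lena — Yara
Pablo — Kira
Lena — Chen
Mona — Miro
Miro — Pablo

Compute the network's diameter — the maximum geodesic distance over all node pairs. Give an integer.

Eccentricity of each node (its greatest distance to any other): Chen:3, Kira:2, Lena:3, Miro:4, Mona:4, Pablo:3, Yara:4.
The maximum eccentricity is 4, realized for instance by the pair Yara–Mona via Yara – Lena – Kira – Pablo – Mona. So the diameter is 4.

4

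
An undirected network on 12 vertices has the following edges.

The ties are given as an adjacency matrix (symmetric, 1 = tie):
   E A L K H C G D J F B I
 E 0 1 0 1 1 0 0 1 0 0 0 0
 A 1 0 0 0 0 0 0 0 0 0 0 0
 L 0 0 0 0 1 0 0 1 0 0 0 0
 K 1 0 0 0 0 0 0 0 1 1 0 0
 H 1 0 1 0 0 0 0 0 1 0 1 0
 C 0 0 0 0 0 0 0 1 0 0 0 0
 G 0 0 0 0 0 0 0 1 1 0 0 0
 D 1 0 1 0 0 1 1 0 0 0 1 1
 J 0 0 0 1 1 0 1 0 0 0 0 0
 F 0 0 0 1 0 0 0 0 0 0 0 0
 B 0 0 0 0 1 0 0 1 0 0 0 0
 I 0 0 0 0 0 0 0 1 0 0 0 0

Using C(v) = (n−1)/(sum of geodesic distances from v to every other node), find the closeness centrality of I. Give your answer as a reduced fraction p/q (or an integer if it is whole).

11/27

Distances from I: A:3, B:2, C:2, D:1, E:2, F:4, G:2, H:3, J:3, K:3, L:2. Sum = 27.
n = 12, so closeness = 11/27.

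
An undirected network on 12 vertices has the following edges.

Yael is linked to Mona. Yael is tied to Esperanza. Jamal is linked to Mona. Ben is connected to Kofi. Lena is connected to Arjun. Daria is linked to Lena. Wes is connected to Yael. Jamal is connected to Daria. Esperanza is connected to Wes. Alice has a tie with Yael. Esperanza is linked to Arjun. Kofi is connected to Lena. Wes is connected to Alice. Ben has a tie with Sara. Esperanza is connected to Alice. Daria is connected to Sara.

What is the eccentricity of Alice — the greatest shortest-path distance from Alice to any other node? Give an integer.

Distances from Alice: Arjun:2, Ben:5, Daria:4, Esperanza:1, Jamal:3, Kofi:4, Lena:3, Mona:2, Sara:5, Wes:1, Yael:1.
The largest is 5 (to Sara and Ben), so the eccentricity of Alice is 5.

5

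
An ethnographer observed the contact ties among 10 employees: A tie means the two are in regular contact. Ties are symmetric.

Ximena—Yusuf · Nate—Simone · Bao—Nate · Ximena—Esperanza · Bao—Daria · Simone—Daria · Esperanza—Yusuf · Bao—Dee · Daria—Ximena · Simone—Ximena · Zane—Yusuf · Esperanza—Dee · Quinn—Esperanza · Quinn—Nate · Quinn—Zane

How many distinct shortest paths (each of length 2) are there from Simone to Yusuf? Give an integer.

The shortest distance is 2, and the only length-2 path is Simone–Ximena–Yusuf. So there is exactly 1 shortest path.

1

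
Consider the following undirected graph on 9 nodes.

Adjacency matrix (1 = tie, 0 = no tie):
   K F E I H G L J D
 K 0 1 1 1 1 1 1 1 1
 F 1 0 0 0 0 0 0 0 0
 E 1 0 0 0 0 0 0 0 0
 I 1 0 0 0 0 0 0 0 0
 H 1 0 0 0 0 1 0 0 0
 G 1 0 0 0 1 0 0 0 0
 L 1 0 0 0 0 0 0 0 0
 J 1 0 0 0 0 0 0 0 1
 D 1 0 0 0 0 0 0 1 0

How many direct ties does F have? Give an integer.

1

F is directly tied to K. That is 1 neighbor, so the degree of F is 1.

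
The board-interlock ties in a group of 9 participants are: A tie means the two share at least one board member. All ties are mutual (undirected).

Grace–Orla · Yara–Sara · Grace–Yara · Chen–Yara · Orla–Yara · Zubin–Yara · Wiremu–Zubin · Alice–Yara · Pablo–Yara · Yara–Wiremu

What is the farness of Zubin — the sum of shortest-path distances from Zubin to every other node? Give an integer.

14

Distances from Zubin: Alice:2, Chen:2, Grace:2, Orla:2, Pablo:2, Sara:2, Wiremu:1, Yara:1.
Sum = 2 + 2 + 2 + 2 + 2 + 2 + 1 + 1 = 14.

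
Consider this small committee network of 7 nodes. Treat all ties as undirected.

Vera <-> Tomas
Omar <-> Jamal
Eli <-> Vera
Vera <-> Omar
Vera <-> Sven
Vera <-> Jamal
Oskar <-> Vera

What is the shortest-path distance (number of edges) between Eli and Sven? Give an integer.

2

One shortest route is Eli – Vera – Sven, which uses 2 edges, and Eli and Sven are not directly tied, so nothing shorter exists. So d(Eli,Sven) = 2.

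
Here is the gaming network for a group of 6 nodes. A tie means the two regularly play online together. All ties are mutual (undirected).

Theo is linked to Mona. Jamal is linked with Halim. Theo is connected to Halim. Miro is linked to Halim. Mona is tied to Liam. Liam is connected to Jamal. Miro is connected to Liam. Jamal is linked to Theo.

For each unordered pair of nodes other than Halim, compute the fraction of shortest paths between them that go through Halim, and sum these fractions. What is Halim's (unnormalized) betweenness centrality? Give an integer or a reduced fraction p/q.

3/2

Pairs whose geodesics pass through Halim — Theo–Miro: 1; Jamal–Miro: 1/2.
All other pairs contribute 0.
Summing the contributions gives betweenness(Halim) = 3/2.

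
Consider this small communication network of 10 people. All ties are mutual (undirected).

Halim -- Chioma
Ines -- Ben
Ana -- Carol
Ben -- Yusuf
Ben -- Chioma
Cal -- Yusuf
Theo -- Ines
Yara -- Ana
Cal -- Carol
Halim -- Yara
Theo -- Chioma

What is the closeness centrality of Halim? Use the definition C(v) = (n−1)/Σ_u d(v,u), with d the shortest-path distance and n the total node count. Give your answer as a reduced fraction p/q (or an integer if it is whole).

Distances from Halim: Ana:2, Ben:2, Cal:4, Carol:3, Chioma:1, Ines:3, Theo:2, Yara:1, Yusuf:3. Sum = 21.
n = 10, so closeness = 9/21 = 3/7.

3/7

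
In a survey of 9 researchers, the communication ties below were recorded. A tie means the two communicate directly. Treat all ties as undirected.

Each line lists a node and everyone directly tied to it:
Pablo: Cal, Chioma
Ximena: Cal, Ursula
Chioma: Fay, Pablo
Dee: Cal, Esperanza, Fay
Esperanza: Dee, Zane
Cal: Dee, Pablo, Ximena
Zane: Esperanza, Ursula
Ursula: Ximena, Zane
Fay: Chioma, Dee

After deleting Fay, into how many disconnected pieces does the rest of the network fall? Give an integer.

Fay's neighbors (Chioma and Dee) remain reachable from one another through other ties, so the rest of the network stays in one piece.

1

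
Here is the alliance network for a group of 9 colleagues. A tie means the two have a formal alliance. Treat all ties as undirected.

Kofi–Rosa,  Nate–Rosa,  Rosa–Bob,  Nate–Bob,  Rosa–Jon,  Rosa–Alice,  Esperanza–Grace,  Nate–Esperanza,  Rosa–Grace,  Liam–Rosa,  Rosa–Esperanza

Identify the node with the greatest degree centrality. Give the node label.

Rosa

Degrees — Alice:1, Bob:2, Esperanza:3, Grace:2, Jon:1, Kofi:1, Liam:1, Nate:3, Rosa:8.
The maximum is 8, attained only by Rosa.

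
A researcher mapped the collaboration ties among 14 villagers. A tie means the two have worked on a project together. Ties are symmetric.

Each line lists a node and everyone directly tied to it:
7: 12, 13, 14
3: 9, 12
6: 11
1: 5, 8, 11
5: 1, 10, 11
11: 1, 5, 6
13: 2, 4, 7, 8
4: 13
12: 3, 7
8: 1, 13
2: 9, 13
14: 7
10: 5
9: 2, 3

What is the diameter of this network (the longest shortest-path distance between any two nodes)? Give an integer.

Eccentricity of each node (its greatest distance to any other): 1:5, 2:5, 3:7, 4:5, 5:6, 6:7, 7:5, 8:4, 9:6, 10:7, 11:6, 12:6, 13:4, 14:6.
The maximum eccentricity is 7, realized for instance by the pair 10–3 via 10 – 5 – 1 – 8 – 13 – 7 – 12 – 3. So the diameter is 7.

7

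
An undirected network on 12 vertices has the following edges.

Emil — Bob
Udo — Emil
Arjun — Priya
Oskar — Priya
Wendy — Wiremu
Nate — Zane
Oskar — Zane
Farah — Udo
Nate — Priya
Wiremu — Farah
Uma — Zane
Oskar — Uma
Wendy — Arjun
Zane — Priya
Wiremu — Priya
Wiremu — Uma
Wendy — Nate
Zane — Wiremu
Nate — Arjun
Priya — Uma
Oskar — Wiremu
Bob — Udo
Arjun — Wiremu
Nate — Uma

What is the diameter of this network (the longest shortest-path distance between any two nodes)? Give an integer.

5

Eccentricity of each node (its greatest distance to any other): Arjun:4, Bob:5, Emil:5, Farah:3, Nate:5, Oskar:4, Priya:4, Udo:4, Uma:4, Wendy:4, Wiremu:3, Zane:4.
The maximum eccentricity is 5, realized for instance by the pair Nate–Emil via Nate – Zane – Wiremu – Farah – Udo – Emil. So the diameter is 5.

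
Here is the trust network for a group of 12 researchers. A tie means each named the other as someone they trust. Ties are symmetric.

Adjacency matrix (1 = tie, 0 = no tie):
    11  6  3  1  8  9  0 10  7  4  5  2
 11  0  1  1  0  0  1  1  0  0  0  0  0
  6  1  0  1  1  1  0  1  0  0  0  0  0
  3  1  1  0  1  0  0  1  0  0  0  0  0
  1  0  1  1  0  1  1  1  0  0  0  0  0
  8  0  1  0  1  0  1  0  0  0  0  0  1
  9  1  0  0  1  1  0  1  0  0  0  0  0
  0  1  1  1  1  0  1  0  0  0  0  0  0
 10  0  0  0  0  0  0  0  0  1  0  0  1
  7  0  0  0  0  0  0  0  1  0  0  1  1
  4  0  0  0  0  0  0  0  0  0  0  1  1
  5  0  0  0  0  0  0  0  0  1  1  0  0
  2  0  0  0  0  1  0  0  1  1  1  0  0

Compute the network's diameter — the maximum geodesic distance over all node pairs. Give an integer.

Eccentricity of each node (its greatest distance to any other): 0:5, 1:4, 2:3, 3:5, 4:4, 5:5, 6:4, 7:4, 8:3, 9:4, 10:4, 11:5.
The maximum eccentricity is 5, realized for instance by the pair 11–5 via 11 – 6 – 8 – 2 – 7 – 5. So the diameter is 5.

5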